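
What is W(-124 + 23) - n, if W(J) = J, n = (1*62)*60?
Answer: -3821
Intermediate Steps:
n = 3720 (n = 62*60 = 3720)
W(-124 + 23) - n = (-124 + 23) - 1*3720 = -101 - 3720 = -3821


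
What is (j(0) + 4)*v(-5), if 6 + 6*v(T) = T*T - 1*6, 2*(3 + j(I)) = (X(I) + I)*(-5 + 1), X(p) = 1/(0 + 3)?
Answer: 13/18 ≈ 0.72222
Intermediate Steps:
X(p) = ⅓ (X(p) = 1/3 = ⅓)
j(I) = -11/3 - 2*I (j(I) = -3 + ((⅓ + I)*(-5 + 1))/2 = -3 + ((⅓ + I)*(-4))/2 = -3 + (-4/3 - 4*I)/2 = -3 + (-⅔ - 2*I) = -11/3 - 2*I)
v(T) = -2 + T²/6 (v(T) = -1 + (T*T - 1*6)/6 = -1 + (T² - 6)/6 = -1 + (-6 + T²)/6 = -1 + (-1 + T²/6) = -2 + T²/6)
(j(0) + 4)*v(-5) = ((-11/3 - 2*0) + 4)*(-2 + (⅙)*(-5)²) = ((-11/3 + 0) + 4)*(-2 + (⅙)*25) = (-11/3 + 4)*(-2 + 25/6) = (⅓)*(13/6) = 13/18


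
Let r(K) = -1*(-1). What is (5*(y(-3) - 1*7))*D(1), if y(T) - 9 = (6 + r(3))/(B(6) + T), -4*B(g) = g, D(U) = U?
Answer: 20/9 ≈ 2.2222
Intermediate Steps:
r(K) = 1
B(g) = -g/4
y(T) = 9 + 7/(-3/2 + T) (y(T) = 9 + (6 + 1)/(-¼*6 + T) = 9 + 7/(-3/2 + T))
(5*(y(-3) - 1*7))*D(1) = (5*((-13 + 18*(-3))/(-3 + 2*(-3)) - 1*7))*1 = (5*((-13 - 54)/(-3 - 6) - 7))*1 = (5*(-67/(-9) - 7))*1 = (5*(-⅑*(-67) - 7))*1 = (5*(67/9 - 7))*1 = (5*(4/9))*1 = (20/9)*1 = 20/9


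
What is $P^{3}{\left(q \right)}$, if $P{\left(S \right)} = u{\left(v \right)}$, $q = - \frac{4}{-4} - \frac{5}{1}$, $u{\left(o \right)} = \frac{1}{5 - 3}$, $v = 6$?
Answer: $\frac{1}{8} \approx 0.125$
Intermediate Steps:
$u{\left(o \right)} = \frac{1}{2}$
$q = -4$ ($q = \left(-4\right) \left(- \frac{1}{4}\right) - 5 = 1 - 5 = -4$)
$P{\left(S \right)} = \frac{1}{2}$
$P^{3}{\left(q \right)} = \left(\frac{1}{2}\right)^{3} = \frac{1}{8}$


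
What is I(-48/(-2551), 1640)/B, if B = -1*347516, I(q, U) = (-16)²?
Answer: -64/86879 ≈ -0.00073666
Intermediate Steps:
I(q, U) = 256
B = -347516
I(-48/(-2551), 1640)/B = 256/(-347516) = 256*(-1/347516) = -64/86879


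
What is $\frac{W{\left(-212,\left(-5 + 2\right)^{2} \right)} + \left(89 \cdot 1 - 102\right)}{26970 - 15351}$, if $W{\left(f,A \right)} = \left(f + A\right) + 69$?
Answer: $- \frac{49}{3873} \approx -0.012652$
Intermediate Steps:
$W{\left(f,A \right)} = 69 + A + f$ ($W{\left(f,A \right)} = \left(A + f\right) + 69 = 69 + A + f$)
$\frac{W{\left(-212,\left(-5 + 2\right)^{2} \right)} + \left(89 \cdot 1 - 102\right)}{26970 - 15351} = \frac{\left(69 + \left(-5 + 2\right)^{2} - 212\right) + \left(89 \cdot 1 - 102\right)}{26970 - 15351} = \frac{\left(69 + \left(-3\right)^{2} - 212\right) + \left(89 - 102\right)}{26970 - 15351} = \frac{\left(69 + 9 - 212\right) - 13}{11619} = \left(-134 - 13\right) \frac{1}{11619} = \left(-147\right) \frac{1}{11619} = - \frac{49}{3873}$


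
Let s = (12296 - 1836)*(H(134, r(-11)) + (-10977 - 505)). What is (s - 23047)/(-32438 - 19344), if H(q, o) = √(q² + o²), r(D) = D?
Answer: 120124767/51782 - 5230*√18077/25891 ≈ 2292.7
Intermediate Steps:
H(q, o) = √(o² + q²)
s = -120101720 + 10460*√18077 (s = (12296 - 1836)*(√((-11)² + 134²) + (-10977 - 505)) = 10460*(√(121 + 17956) - 11482) = 10460*(√18077 - 11482) = 10460*(-11482 + √18077) = -120101720 + 10460*√18077 ≈ -1.1870e+8)
(s - 23047)/(-32438 - 19344) = ((-120101720 + 10460*√18077) - 23047)/(-32438 - 19344) = (-120124767 + 10460*√18077)/(-51782) = (-120124767 + 10460*√18077)*(-1/51782) = 120124767/51782 - 5230*√18077/25891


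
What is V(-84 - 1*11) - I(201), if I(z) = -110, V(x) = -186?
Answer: -76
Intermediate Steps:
V(-84 - 1*11) - I(201) = -186 - 1*(-110) = -186 + 110 = -76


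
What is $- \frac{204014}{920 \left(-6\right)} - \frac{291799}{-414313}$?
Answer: $\frac{43068191431}{1143503880} \approx 37.663$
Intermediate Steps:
$- \frac{204014}{920 \left(-6\right)} - \frac{291799}{-414313} = - \frac{204014}{-5520} - - \frac{291799}{414313} = \left(-204014\right) \left(- \frac{1}{5520}\right) + \frac{291799}{414313} = \frac{102007}{2760} + \frac{291799}{414313} = \frac{43068191431}{1143503880}$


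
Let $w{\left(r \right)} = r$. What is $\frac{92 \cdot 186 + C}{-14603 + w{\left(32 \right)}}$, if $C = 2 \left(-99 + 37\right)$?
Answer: $- \frac{16988}{14571} \approx -1.1659$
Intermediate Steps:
$C = -124$ ($C = 2 \left(-62\right) = -124$)
$\frac{92 \cdot 186 + C}{-14603 + w{\left(32 \right)}} = \frac{92 \cdot 186 - 124}{-14603 + 32} = \frac{17112 - 124}{-14571} = 16988 \left(- \frac{1}{14571}\right) = - \frac{16988}{14571}$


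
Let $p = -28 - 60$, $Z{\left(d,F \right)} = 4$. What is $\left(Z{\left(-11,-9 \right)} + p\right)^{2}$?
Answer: $7056$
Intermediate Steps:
$p = -88$
$\left(Z{\left(-11,-9 \right)} + p\right)^{2} = \left(4 - 88\right)^{2} = \left(-84\right)^{2} = 7056$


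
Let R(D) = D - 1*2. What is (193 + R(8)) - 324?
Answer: -125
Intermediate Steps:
R(D) = -2 + D (R(D) = D - 2 = -2 + D)
(193 + R(8)) - 324 = (193 + (-2 + 8)) - 324 = (193 + 6) - 324 = 199 - 324 = -125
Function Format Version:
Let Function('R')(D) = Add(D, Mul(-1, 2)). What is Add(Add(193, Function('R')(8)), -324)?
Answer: -125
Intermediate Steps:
Function('R')(D) = Add(-2, D) (Function('R')(D) = Add(D, -2) = Add(-2, D))
Add(Add(193, Function('R')(8)), -324) = Add(Add(193, Add(-2, 8)), -324) = Add(Add(193, 6), -324) = Add(199, -324) = -125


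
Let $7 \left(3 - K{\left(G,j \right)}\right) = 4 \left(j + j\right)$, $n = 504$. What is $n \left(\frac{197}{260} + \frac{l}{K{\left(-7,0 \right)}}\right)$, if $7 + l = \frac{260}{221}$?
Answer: $- \frac{659106}{1105} \approx -596.48$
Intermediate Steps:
$K{\left(G,j \right)} = 3 - \frac{8 j}{7}$ ($K{\left(G,j \right)} = 3 - \frac{4 \left(j + j\right)}{7} = 3 - \frac{4 \cdot 2 j}{7} = 3 - \frac{8 j}{7}$)
$l = - \frac{99}{17}$ ($l = -7 + \frac{260}{221} = -7 + 260 \cdot \frac{1}{221} = -7 + \frac{20}{17} = - \frac{99}{17} \approx -5.8235$)
$n \left(\frac{197}{260} + \frac{l}{K{\left(-7,0 \right)}}\right) = 504 \left(\frac{197}{260} - \frac{99}{17 \left(3 - 0\right)}\right) = 504 \left(197 \cdot \frac{1}{260} - \frac{99}{17 \left(3 + 0\right)}\right) = 504 \left(\frac{197}{260} - \frac{99}{17 \cdot 3}\right) = 504 \left(\frac{197}{260} - \frac{33}{17}\right) = 504 \left(- \frac{5231}{4420}\right) = - \frac{659106}{1105}$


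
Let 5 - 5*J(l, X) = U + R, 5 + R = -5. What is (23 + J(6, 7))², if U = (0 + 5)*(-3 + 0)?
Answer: 841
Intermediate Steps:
R = -10 (R = -5 - 5 = -10)
U = -15 (U = 5*(-3) = -15)
J(l, X) = 6 (J(l, X) = 1 - (-15 - 10)/5 = 1 - ⅕*(-25) = 1 + 5 = 6)
(23 + J(6, 7))² = (23 + 6)² = 29² = 841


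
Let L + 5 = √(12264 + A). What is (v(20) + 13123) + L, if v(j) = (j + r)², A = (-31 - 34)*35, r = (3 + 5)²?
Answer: 20174 + √9989 ≈ 20274.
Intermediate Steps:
r = 64 (r = 8² = 64)
A = -2275 (A = -65*35 = -2275)
v(j) = (64 + j)² (v(j) = (j + 64)² = (64 + j)²)
L = -5 + √9989 (L = -5 + √(12264 - 2275) = -5 + √9989 ≈ 94.945)
(v(20) + 13123) + L = ((64 + 20)² + 13123) + (-5 + √9989) = (84² + 13123) + (-5 + √9989) = (7056 + 13123) + (-5 + √9989) = 20179 + (-5 + √9989) = 20174 + √9989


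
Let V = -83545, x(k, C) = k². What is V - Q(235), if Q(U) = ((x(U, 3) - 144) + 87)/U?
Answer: -19688243/235 ≈ -83780.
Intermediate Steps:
Q(U) = (-57 + U²)/U (Q(U) = ((U² - 144) + 87)/U = ((-144 + U²) + 87)/U = (-57 + U²)/U)
V - Q(235) = -83545 - (235 - 57/235) = -83545 - 1*55168/235 = -83545 - 55168/235 = -19688243/235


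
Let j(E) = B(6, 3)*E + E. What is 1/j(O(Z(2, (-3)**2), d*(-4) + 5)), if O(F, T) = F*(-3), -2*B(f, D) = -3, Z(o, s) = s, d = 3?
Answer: -2/135 ≈ -0.014815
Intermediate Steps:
B(f, D) = 3/2 (B(f, D) = -1/2*(-3) = 3/2)
O(F, T) = -3*F
j(E) = 5*E/2 (j(E) = 3*E/2 + E = 5*E/2)
1/j(O(Z(2, (-3)**2), d*(-4) + 5)) = 1/(5*(-3*(-3)**2)/2) = 1/(5*(-3*9)/2) = 1/((5/2)*(-27)) = 1/(-135/2) = -2/135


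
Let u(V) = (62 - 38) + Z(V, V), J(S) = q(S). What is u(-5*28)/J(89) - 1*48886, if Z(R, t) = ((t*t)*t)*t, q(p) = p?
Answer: 379809170/89 ≈ 4.2675e+6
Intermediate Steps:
J(S) = S
Z(R, t) = t⁴ (Z(R, t) = (t²*t)*t = t³*t = t⁴)
u(V) = 24 + V⁴ (u(V) = (62 - 38) + V⁴ = 24 + V⁴)
u(-5*28)/J(89) - 1*48886 = (24 + (-5*28)⁴)/89 - 1*48886 = (24 + (-140)⁴)*(1/89) - 48886 = (24 + 384160000)*(1/89) - 48886 = 384160024*(1/89) - 48886 = 384160024/89 - 48886 = 379809170/89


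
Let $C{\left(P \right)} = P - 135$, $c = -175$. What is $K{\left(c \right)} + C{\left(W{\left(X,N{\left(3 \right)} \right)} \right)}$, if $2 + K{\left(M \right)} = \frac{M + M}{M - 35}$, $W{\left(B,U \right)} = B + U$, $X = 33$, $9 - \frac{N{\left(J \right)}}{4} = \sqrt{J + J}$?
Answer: $- \frac{199}{3} - 4 \sqrt{6} \approx -76.131$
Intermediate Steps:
$N{\left(J \right)} = 36 - 4 \sqrt{2} \sqrt{J}$ ($N{\left(J \right)} = 36 - 4 \sqrt{J + J} = 36 - 4 \sqrt{2 J} = 36 - 4 \sqrt{2} \sqrt{J}$)
$K{\left(M \right)} = -2 + \frac{2 M}{-35 + M}$ ($K{\left(M \right)} = -2 + \frac{M + M}{M - 35} = -2 + \frac{2 M}{-35 + M}$)
$C{\left(P \right)} = -135 + P$ ($C{\left(P \right)} = P - 135 = -135 + P$)
$K{\left(c \right)} + C{\left(W{\left(X,N{\left(3 \right)} \right)} \right)} = \frac{70}{-35 - 175} - \left(66 + 4 \sqrt{2} \sqrt{3}\right) = \frac{70}{-210} - \left(66 + 4 \sqrt{6}\right) = 70 \left(- \frac{1}{210}\right) - \left(66 + 4 \sqrt{6}\right) = - \frac{1}{3} - \left(66 + 4 \sqrt{6}\right) = - \frac{199}{3} - 4 \sqrt{6}$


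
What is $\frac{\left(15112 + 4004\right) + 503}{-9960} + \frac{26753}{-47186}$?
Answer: $- \frac{596101007}{234986280} \approx -2.5367$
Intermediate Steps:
$\frac{\left(15112 + 4004\right) + 503}{-9960} + \frac{26753}{-47186} = \left(19116 + 503\right) \left(- \frac{1}{9960}\right) + 26753 \left(- \frac{1}{47186}\right) = 19619 \left(- \frac{1}{9960}\right) - \frac{26753}{47186} = - \frac{19619}{9960} - \frac{26753}{47186} = - \frac{596101007}{234986280}$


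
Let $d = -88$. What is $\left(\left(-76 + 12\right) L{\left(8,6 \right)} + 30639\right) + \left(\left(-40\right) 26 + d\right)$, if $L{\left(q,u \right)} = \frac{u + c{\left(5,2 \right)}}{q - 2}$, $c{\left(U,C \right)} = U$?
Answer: $\frac{88181}{3} \approx 29394.0$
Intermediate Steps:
$L{\left(q,u \right)} = \frac{5 + u}{-2 + q}$ ($L{\left(q,u \right)} = \frac{u + 5}{q - 2} = \frac{5 + u}{-2 + q}$)
$\left(\left(-76 + 12\right) L{\left(8,6 \right)} + 30639\right) + \left(\left(-40\right) 26 + d\right) = \left(\left(-76 + 12\right) \frac{5 + 6}{-2 + 8} + 30639\right) - 1128 = \left(- 64 \cdot \frac{1}{6} \cdot 11 + 30639\right) - 1128 = \left(\left(-64\right) \frac{11}{6} + 30639\right) - 1128 = \left(- \frac{352}{3} + 30639\right) - 1128 = \frac{91565}{3} - 1128 = \frac{88181}{3}$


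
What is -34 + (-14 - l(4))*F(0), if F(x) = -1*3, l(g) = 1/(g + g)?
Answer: 67/8 ≈ 8.3750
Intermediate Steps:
l(g) = 1/(2*g)
F(x) = -3
-34 + (-14 - l(4))*F(0) = -34 + (-14 - 1/(2*4))*(-3) = -34 + (-14 - 1*⅛)*(-3) = -34 + (-14 - ⅛)*(-3) = -34 - 113/8*(-3) = -34 + 339/8 = 67/8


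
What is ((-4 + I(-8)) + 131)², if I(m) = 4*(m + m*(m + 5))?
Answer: 36481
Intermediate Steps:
I(m) = 4*m + 4*m*(5 + m) (I(m) = 4*(m + m*(5 + m)) = 4*m + 4*m*(5 + m))
((-4 + I(-8)) + 131)² = ((-4 + 4*(-8)*(6 - 8)) + 131)² = ((-4 + 4*(-8)*(-2)) + 131)² = ((-4 + 64) + 131)² = (60 + 131)² = 191² = 36481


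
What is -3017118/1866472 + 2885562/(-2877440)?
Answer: -879212293449/335666324480 ≈ -2.6193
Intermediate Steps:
-3017118/1866472 + 2885562/(-2877440) = -3017118*1/1866472 + 2885562*(-1/2877440) = -1508559/933236 - 1442781/1438720 = -879212293449/335666324480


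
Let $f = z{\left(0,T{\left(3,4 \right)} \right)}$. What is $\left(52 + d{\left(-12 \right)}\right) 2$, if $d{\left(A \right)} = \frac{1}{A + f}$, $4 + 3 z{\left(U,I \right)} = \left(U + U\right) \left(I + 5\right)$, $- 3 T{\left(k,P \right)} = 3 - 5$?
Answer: $\frac{2077}{20} \approx 103.85$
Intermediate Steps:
$T{\left(k,P \right)} = \frac{2}{3}$ ($T{\left(k,P \right)} = - \frac{3 - 5}{3} = \left(- \frac{1}{3}\right) \left(-2\right) = \frac{2}{3}$)
$z{\left(U,I \right)} = - \frac{4}{3} + \frac{2 U \left(5 + I\right)}{3}$ ($z{\left(U,I \right)} = - \frac{4}{3} + \frac{\left(U + U\right) \left(I + 5\right)}{3} = - \frac{4}{3} + \frac{2 U \left(5 + I\right)}{3}$)
$f = - \frac{4}{3}$ ($f = - \frac{4}{3} + \frac{10}{3} \cdot 0 + \frac{2}{3} \cdot \frac{2}{3} \cdot 0 = - \frac{4}{3} + 0 + 0 = - \frac{4}{3} \approx -1.3333$)
$d{\left(A \right)} = \frac{1}{- \frac{4}{3} + A}$ ($d{\left(A \right)} = \frac{1}{A - \frac{4}{3}} = \frac{1}{- \frac{4}{3} + A}$)
$\left(52 + d{\left(-12 \right)}\right) 2 = \left(52 + \frac{3}{-4 + 3 \left(-12\right)}\right) 2 = \left(52 + \frac{3}{-4 - 36}\right) 2 = \left(52 + \frac{3}{-40}\right) 2 = \left(52 + 3 \left(- \frac{1}{40}\right)\right) 2 = \left(52 - \frac{3}{40}\right) 2 = \frac{2077}{40} \cdot 2 = \frac{2077}{20}$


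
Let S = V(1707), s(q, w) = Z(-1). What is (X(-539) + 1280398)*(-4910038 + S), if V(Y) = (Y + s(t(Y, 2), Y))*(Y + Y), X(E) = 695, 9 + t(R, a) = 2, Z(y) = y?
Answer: 1171234150878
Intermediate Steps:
t(R, a) = -7 (t(R, a) = -9 + 2 = -7)
s(q, w) = -1
V(Y) = 2*Y*(-1 + Y) (V(Y) = (Y - 1)*(Y + Y) = (-1 + Y)*(2*Y) = 2*Y*(-1 + Y))
S = 5824284 (S = 2*1707*(-1 + 1707) = 2*1707*1706 = 5824284)
(X(-539) + 1280398)*(-4910038 + S) = (695 + 1280398)*(-4910038 + 5824284) = 1281093*914246 = 1171234150878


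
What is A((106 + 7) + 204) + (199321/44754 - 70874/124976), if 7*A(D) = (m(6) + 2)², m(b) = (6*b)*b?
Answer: 66490565196449/9788057832 ≈ 6793.0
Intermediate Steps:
m(b) = 6*b²
A(D) = 47524/7 (A(D) = (6*6² + 2)²/7 = (6*36 + 2)²/7 = (216 + 2)²/7 = (⅐)*218² = (⅐)*47524 = 47524/7)
A((106 + 7) + 204) + (199321/44754 - 70874/124976) = 47524/7 + (199321/44754 - 70874/124976) = 47524/7 + (199321*(1/44754) - 70874*1/124976) = 47524/7 + (199321/44754 - 35437/62488) = 47524/7 + 5434611575/1398293976 = 66490565196449/9788057832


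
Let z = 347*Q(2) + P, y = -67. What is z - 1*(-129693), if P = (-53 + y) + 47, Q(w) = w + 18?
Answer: 136560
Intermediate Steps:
Q(w) = 18 + w
P = -73 (P = (-53 - 67) + 47 = -120 + 47 = -73)
z = 6867 (z = 347*(18 + 2) - 73 = 347*20 - 73 = 6940 - 73 = 6867)
z - 1*(-129693) = 6867 - 1*(-129693) = 6867 + 129693 = 136560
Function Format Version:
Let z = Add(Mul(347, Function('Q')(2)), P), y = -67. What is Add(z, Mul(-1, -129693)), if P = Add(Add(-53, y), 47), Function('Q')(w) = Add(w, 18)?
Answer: 136560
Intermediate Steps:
Function('Q')(w) = Add(18, w)
P = -73 (P = Add(Add(-53, -67), 47) = Add(-120, 47) = -73)
z = 6867 (z = Add(Mul(347, Add(18, 2)), -73) = Add(Mul(347, 20), -73) = Add(6940, -73) = 6867)
Add(z, Mul(-1, -129693)) = Add(6867, Mul(-1, -129693)) = Add(6867, 129693) = 136560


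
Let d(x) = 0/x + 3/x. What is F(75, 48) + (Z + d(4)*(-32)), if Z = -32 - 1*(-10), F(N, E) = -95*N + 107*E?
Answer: -2035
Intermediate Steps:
d(x) = 3/x (d(x) = 0 + 3/x = 3/x)
Z = -22 (Z = -32 + 10 = -22)
F(75, 48) + (Z + d(4)*(-32)) = (-95*75 + 107*48) + (-22 + (3/4)*(-32)) = (-7125 + 5136) + (-22 + (3*(¼))*(-32)) = -1989 + (-22 + (¾)*(-32)) = -1989 + (-22 - 24) = -1989 - 46 = -2035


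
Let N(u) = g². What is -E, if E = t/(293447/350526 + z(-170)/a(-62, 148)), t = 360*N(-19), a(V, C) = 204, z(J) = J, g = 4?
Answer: -91774080/61 ≈ -1.5045e+6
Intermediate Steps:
N(u) = 16 (N(u) = 4² = 16)
t = 5760 (t = 360*16 = 5760)
E = 91774080/61 (E = 5760/(293447/350526 - 170/204) = 5760/(293447*(1/350526) - 170*1/204) = 5760/(26677/31866 - ⅚) = 5760/(61/15933) = 5760*(15933/61) = 91774080/61 ≈ 1.5045e+6)
-E = -1*91774080/61 = -91774080/61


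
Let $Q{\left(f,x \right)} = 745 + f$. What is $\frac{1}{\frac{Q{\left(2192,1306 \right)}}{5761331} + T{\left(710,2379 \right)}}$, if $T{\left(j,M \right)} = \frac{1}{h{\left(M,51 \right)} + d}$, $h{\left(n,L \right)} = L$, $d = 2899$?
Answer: $\frac{16995926450}{14425481} \approx 1178.2$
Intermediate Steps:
$T{\left(j,M \right)} = \frac{1}{2950}$ ($T{\left(j,M \right)} = \frac{1}{51 + 2899} = \frac{1}{2950}$)
$\frac{1}{\frac{Q{\left(2192,1306 \right)}}{5761331} + T{\left(710,2379 \right)}} = \frac{1}{\frac{745 + 2192}{5761331} + \frac{1}{2950}} = \frac{1}{2937 \cdot \frac{1}{5761331} + \frac{1}{2950}} = \frac{1}{\frac{2937}{5761331} + \frac{1}{2950}} = \frac{1}{\frac{14425481}{16995926450}} = \frac{16995926450}{14425481}$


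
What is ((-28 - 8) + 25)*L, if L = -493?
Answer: 5423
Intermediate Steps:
((-28 - 8) + 25)*L = ((-28 - 8) + 25)*(-493) = (-36 + 25)*(-493) = -11*(-493) = 5423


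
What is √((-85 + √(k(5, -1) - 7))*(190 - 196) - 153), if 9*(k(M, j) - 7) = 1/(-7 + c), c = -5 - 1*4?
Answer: √(1428 - 2*I)/2 ≈ 18.894 - 0.013231*I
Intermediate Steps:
c = -9 (c = -5 - 4 = -9)
k(M, j) = 1007/144 (k(M, j) = 7 + 1/(9*(-7 - 9)) = 7 + (⅑)/(-16) = 7 + (⅑)*(-1/16) = 7 - 1/144 = 1007/144)
√((-85 + √(k(5, -1) - 7))*(190 - 196) - 153) = √((-85 + √(1007/144 - 7))*(190 - 196) - 153) = √((-85 + √(-1/144))*(-6) - 153) = √((-85 + I/12)*(-6) - 153) = √((510 - I/2) - 153) = √(357 - I/2)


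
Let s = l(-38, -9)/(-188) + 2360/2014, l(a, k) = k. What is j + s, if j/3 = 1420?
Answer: 806717063/189316 ≈ 4261.2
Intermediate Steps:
j = 4260 (j = 3*1420 = 4260)
s = 230903/189316 (s = -9/(-188) + 2360/2014 = -9*(-1/188) + 2360*(1/2014) = 9/188 + 1180/1007 = 230903/189316 ≈ 1.2197)
j + s = 4260 + 230903/189316 = 806717063/189316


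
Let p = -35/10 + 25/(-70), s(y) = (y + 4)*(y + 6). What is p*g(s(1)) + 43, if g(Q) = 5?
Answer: 166/7 ≈ 23.714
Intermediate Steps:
s(y) = (4 + y)*(6 + y)
p = -27/7 (p = -35*⅒ + 25*(-1/70) = -7/2 - 5/14 = -27/7 ≈ -3.8571)
p*g(s(1)) + 43 = -27/7*5 + 43 = -135/7 + 43 = 166/7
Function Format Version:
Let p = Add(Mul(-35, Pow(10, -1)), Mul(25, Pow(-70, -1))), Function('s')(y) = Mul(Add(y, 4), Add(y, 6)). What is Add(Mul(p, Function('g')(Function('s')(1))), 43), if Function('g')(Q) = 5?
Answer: Rational(166, 7) ≈ 23.714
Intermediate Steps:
Function('s')(y) = Mul(Add(4, y), Add(6, y))
p = Rational(-27, 7) (p = Add(Mul(-35, Rational(1, 10)), Mul(25, Rational(-1, 70))) = Add(Rational(-7, 2), Rational(-5, 14)) = Rational(-27, 7) ≈ -3.8571)
Add(Mul(p, Function('g')(Function('s')(1))), 43) = Add(Mul(Rational(-27, 7), 5), 43) = Add(Rational(-135, 7), 43) = Rational(166, 7)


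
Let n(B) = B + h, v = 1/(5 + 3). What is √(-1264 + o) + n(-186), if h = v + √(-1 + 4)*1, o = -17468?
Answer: -1487/8 + √3 + 2*I*√4683 ≈ -184.14 + 136.86*I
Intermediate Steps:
v = ⅛ (v = 1/8 = ⅛ ≈ 0.12500)
h = ⅛ + √3 (h = ⅛ + √(-1 + 4)*1 = ⅛ + √3*1 = ⅛ + √3 ≈ 1.8570)
n(B) = ⅛ + B + √3 (n(B) = B + (⅛ + √3) = ⅛ + B + √3)
√(-1264 + o) + n(-186) = √(-1264 - 17468) + (⅛ - 186 + √3) = √(-18732) + (-1487/8 + √3) = 2*I*√4683 + (-1487/8 + √3) = -1487/8 + √3 + 2*I*√4683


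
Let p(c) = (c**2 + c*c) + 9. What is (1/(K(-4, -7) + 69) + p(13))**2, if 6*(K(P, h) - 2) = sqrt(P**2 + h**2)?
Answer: 3962976085424269/32909950921 - 755426076*sqrt(65)/32909950921 ≈ 1.2042e+5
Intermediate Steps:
p(c) = 9 + 2*c**2 (p(c) = (c**2 + c**2) + 9 = 2*c**2 + 9 = 9 + 2*c**2)
K(P, h) = 2 + sqrt(P**2 + h**2)/6
(1/(K(-4, -7) + 69) + p(13))**2 = (1/((2 + sqrt((-4)**2 + (-7)**2)/6) + 69) + (9 + 2*13**2))**2 = (1/((2 + sqrt(16 + 49)/6) + 69) + (9 + 2*169))**2 = (1/((2 + sqrt(65)/6) + 69) + (9 + 338))**2 = (1/(71 + sqrt(65)/6) + 347)**2 = (347 + 1/(71 + sqrt(65)/6))**2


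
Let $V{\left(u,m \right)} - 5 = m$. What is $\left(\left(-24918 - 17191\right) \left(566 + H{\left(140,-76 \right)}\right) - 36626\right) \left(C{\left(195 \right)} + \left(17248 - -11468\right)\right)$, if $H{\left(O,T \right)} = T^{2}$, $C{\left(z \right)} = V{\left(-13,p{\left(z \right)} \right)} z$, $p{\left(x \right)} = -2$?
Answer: $-7826059879104$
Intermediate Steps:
$V{\left(u,m \right)} = 5 + m$
$C{\left(z \right)} = 3 z$ ($C{\left(z \right)} = \left(5 - 2\right) z = 3 z$)
$\left(\left(-24918 - 17191\right) \left(566 + H{\left(140,-76 \right)}\right) - 36626\right) \left(C{\left(195 \right)} + \left(17248 - -11468\right)\right) = \left(\left(-24918 - 17191\right) \left(566 + \left(-76\right)^{2}\right) - 36626\right) \left(3 \cdot 195 + \left(17248 - -11468\right)\right) = \left(- 42109 \left(566 + 5776\right) - 36626\right) \left(585 + \left(17248 + 11468\right)\right) = \left(\left(-42109\right) 6342 - 36626\right) \left(585 + 28716\right) = \left(-267055278 - 36626\right) 29301 = \left(-267091904\right) 29301 = -7826059879104$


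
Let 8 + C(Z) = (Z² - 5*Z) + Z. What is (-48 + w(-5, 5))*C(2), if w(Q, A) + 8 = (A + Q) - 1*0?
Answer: 672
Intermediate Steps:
w(Q, A) = -8 + A + Q (w(Q, A) = -8 + ((A + Q) - 1*0) = -8 + ((A + Q) + 0) = -8 + (A + Q) = -8 + A + Q)
C(Z) = -8 + Z² - 4*Z (C(Z) = -8 + ((Z² - 5*Z) + Z) = -8 + (Z² - 4*Z) = -8 + Z² - 4*Z)
(-48 + w(-5, 5))*C(2) = (-48 + (-8 + 5 - 5))*(-8 + 2² - 4*2) = (-48 - 8)*(-8 + 4 - 8) = -56*(-12) = 672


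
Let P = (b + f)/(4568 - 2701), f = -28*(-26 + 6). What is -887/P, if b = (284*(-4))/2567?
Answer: -4251026443/1436384 ≈ -2959.5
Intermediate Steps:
b = -1136/2567 (b = -1136*1/2567 = -1136/2567 ≈ -0.44254)
f = 560 (f = -28*(-20) = 560)
P = 1436384/4792589 (P = (-1136/2567 + 560)/(4568 - 2701) = (1436384/2567)/1867 = (1436384/2567)*(1/1867) = 1436384/4792589 ≈ 0.29971)
-887/P = -887/1436384/4792589 = -887*4792589/1436384 = -4251026443/1436384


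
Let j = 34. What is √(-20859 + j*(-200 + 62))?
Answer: 3*I*√2839 ≈ 159.85*I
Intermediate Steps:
√(-20859 + j*(-200 + 62)) = √(-20859 + 34*(-200 + 62)) = √(-20859 + 34*(-138)) = √(-20859 - 4692) = √(-25551) = 3*I*√2839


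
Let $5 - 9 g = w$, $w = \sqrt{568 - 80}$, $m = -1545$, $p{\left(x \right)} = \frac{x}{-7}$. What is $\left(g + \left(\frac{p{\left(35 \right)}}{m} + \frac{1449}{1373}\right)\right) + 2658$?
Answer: $\frac{3385079755}{1272771} - \frac{2 \sqrt{122}}{9} \approx 2657.2$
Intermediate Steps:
$p{\left(x \right)} = - \frac{x}{7}$ ($p{\left(x \right)} = x \left(- \frac{1}{7}\right) = - \frac{x}{7}$)
$w = 2 \sqrt{122}$ ($w = \sqrt{488} = 2 \sqrt{122} \approx 22.091$)
$g = \frac{5}{9} - \frac{2 \sqrt{122}}{9} \approx -1.899$
$\left(g + \left(\frac{p{\left(35 \right)}}{m} + \frac{1449}{1373}\right)\right) + 2658 = \left(\left(\frac{5}{9} - \frac{2 \sqrt{122}}{9}\right) + \left(\frac{\left(- \frac{1}{7}\right) 35}{-1545} + \frac{1449}{1373}\right)\right) + 2658 = \left(\left(\frac{5}{9} - \frac{2 \sqrt{122}}{9}\right) + \left(\left(-5\right) \left(- \frac{1}{1545}\right) + 1449 \cdot \frac{1}{1373}\right)\right) + 2658 = \left(\left(\frac{5}{9} - \frac{2 \sqrt{122}}{9}\right) + \left(\frac{1}{309} + \frac{1449}{1373}\right)\right) + 2658 = \left(\left(\frac{5}{9} - \frac{2 \sqrt{122}}{9}\right) + \frac{449114}{424257}\right) + 2658 = \left(\frac{2054437}{1272771} - \frac{2 \sqrt{122}}{9}\right) + 2658 = \frac{3385079755}{1272771} - \frac{2 \sqrt{122}}{9}$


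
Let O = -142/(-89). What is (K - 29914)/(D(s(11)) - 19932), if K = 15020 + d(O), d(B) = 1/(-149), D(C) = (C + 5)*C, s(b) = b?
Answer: 2219207/2943644 ≈ 0.75390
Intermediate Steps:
O = 142/89 (O = -142*(-1/89) = 142/89 ≈ 1.5955)
D(C) = C*(5 + C) (D(C) = (5 + C)*C = C*(5 + C))
d(B) = -1/149
K = 2237979/149 (K = 15020 - 1/149 = 2237979/149 ≈ 15020.)
(K - 29914)/(D(s(11)) - 19932) = (2237979/149 - 29914)/(11*(5 + 11) - 19932) = -2219207/(149*(11*16 - 19932)) = -2219207/(149*(176 - 19932)) = -2219207/149/(-19756) = -2219207/149*(-1/19756) = 2219207/2943644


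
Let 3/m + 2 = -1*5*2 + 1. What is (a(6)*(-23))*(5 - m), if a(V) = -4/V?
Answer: 2668/33 ≈ 80.849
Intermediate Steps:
m = -3/11 (m = 3/(-2 + (-1*5*2 + 1)) = 3/(-2 + (-5*2 + 1)) = 3/(-2 + (-10 + 1)) = 3/(-2 - 9) = 3/(-11) = 3*(-1/11) = -3/11 ≈ -0.27273)
(a(6)*(-23))*(5 - m) = (-4/6*(-23))*(5 - 1*(-3/11)) = (-4*⅙*(-23))*(5 + 3/11) = -⅔*(-23)*(58/11) = (46/3)*(58/11) = 2668/33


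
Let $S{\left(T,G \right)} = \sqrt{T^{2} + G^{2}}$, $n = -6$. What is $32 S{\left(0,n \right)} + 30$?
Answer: $222$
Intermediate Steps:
$S{\left(T,G \right)} = \sqrt{G^{2} + T^{2}}$
$32 S{\left(0,n \right)} + 30 = 32 \sqrt{\left(-6\right)^{2} + 0^{2}} + 30 = 32 \sqrt{36 + 0} + 30 = 32 \sqrt{36} + 30 = 32 \cdot 6 + 30 = 192 + 30 = 222$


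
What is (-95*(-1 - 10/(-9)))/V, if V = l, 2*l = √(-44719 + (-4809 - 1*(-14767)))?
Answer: 190*I*√34761/312849 ≈ 0.11323*I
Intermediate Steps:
l = I*√34761/2 (l = √(-44719 + (-4809 - 1*(-14767)))/2 = √(-44719 + (-4809 + 14767))/2 = √(-44719 + 9958)/2 = √(-34761)/2 = (I*√34761)/2 = I*√34761/2 ≈ 93.222*I)
V = I*√34761/2 ≈ 93.222*I
(-95*(-1 - 10/(-9)))/V = (-95*(-1 - 10/(-9)))/((I*√34761/2)) = (-95*(-1 - 10*(-⅑)))*(-2*I*√34761/34761) = (-95*(-1 + 10/9))*(-2*I*√34761/34761) = (-95*⅑)*(-2*I*√34761/34761) = -(-190)*I*√34761/312849 = 190*I*√34761/312849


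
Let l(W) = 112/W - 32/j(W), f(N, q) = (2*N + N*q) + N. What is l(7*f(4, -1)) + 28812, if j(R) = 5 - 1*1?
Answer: 28806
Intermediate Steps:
f(N, q) = 3*N + N*q
j(R) = 4 (j(R) = 5 - 1 = 4)
l(W) = -8 + 112/W (l(W) = 112/W - 32/4 = 112/W - 32*¼ = 112/W - 8 = -8 + 112/W)
l(7*f(4, -1)) + 28812 = (-8 + 112/((7*(4*(3 - 1))))) + 28812 = (-8 + 112/((7*(4*2)))) + 28812 = (-8 + 112/((7*8))) + 28812 = (-8 + 112/56) + 28812 = (-8 + 112*(1/56)) + 28812 = (-8 + 2) + 28812 = -6 + 28812 = 28806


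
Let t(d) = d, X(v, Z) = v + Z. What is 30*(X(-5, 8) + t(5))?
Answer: 240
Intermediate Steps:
X(v, Z) = Z + v
30*(X(-5, 8) + t(5)) = 30*((8 - 5) + 5) = 30*(3 + 5) = 30*8 = 240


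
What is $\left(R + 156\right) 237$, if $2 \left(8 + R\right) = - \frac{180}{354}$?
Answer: $\frac{2065929}{59} \approx 35016.0$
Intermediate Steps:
$R = - \frac{487}{59}$ ($R = -8 + \frac{\left(-180\right) \frac{1}{354}}{2} = -8 + \frac{1}{2} \left(- \frac{30}{59}\right) = -8 - \frac{15}{59} = - \frac{487}{59} \approx -8.2542$)
$\left(R + 156\right) 237 = \left(- \frac{487}{59} + 156\right) 237 = \frac{8717}{59} \cdot 237 = \frac{2065929}{59}$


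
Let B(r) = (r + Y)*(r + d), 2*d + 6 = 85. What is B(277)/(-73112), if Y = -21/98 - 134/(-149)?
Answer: -366665883/305023264 ≈ -1.2021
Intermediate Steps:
Y = 1429/2086 (Y = -21*1/98 - 134*(-1/149) = -3/14 + 134/149 = 1429/2086 ≈ 0.68504)
d = 79/2 (d = -3 + (1/2)*85 = -3 + 85/2 = 79/2 ≈ 39.500)
B(r) = (79/2 + r)*(1429/2086 + r) (B(r) = (r + 1429/2086)*(r + 79/2) = (1429/2086 + r)*(79/2 + r) = (79/2 + r)*(1429/2086 + r))
B(277)/(-73112) = (112891/4172 + 277**2 + (41913/1043)*277)/(-73112) = (112891/4172 + 76729 + 11609901/1043)*(-1/73112) = (366665883/4172)*(-1/73112) = -366665883/305023264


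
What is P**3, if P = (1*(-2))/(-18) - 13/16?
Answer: -1030301/2985984 ≈ -0.34505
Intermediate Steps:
P = -101/144 (P = -2*(-1/18) - 13*1/16 = 1/9 - 13/16 = -101/144 ≈ -0.70139)
P**3 = (-101/144)**3 = -1030301/2985984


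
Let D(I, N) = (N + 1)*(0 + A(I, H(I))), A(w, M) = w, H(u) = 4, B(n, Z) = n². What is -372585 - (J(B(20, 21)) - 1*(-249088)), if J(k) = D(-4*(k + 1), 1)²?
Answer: -10912937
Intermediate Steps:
D(I, N) = I*(1 + N) (D(I, N) = (N + 1)*(0 + I) = (1 + N)*I = I*(1 + N))
J(k) = (-8 - 8*k)² (J(k) = ((-4*(k + 1))*(1 + 1))² = (-4*(1 + k)*2)² = ((-4 - 4*k)*2)² = (-8 - 8*k)²)
-372585 - (J(B(20, 21)) - 1*(-249088)) = -372585 - (64*(1 + 20²)² - 1*(-249088)) = -372585 - (64*(1 + 400)² + 249088) = -372585 - (64*401² + 249088) = -372585 - (64*160801 + 249088) = -372585 - (10291264 + 249088) = -372585 - 1*10540352 = -372585 - 10540352 = -10912937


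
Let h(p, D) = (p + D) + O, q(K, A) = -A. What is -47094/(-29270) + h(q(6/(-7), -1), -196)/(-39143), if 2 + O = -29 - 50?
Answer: 925739481/572857805 ≈ 1.6160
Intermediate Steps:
O = -81 (O = -2 + (-29 - 50) = -2 - 79 = -81)
h(p, D) = -81 + D + p (h(p, D) = (p + D) - 81 = (D + p) - 81 = -81 + D + p)
-47094/(-29270) + h(q(6/(-7), -1), -196)/(-39143) = -47094/(-29270) + (-81 - 196 - 1*(-1))/(-39143) = -47094*(-1/29270) + (-81 - 196 + 1)*(-1/39143) = 23547/14635 - 276*(-1/39143) = 23547/14635 + 276/39143 = 925739481/572857805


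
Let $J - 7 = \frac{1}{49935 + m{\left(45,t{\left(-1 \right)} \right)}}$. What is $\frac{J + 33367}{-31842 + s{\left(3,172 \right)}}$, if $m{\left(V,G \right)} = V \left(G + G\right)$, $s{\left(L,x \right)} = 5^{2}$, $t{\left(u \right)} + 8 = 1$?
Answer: $- \frac{1645505071}{1568737185} \approx -1.0489$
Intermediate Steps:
$t{\left(u \right)} = -7$ ($t{\left(u \right)} = -8 + 1 = -7$)
$s{\left(L,x \right)} = 25$
$m{\left(V,G \right)} = 2 G V$ ($m{\left(V,G \right)} = V 2 G = 2 G V$)
$J = \frac{345136}{49305}$ ($J = 7 + \frac{1}{49935 + 2 \left(-7\right) 45} = 7 + \frac{1}{49935 - 630} = 7 + \frac{1}{49305} = \frac{345136}{49305} \approx 7.0$)
$\frac{J + 33367}{-31842 + s{\left(3,172 \right)}} = \frac{\frac{345136}{49305} + 33367}{-31842 + 25} = \frac{1645505071}{49305 \left(-31817\right)} = \frac{1645505071}{49305} \left(- \frac{1}{31817}\right) = - \frac{1645505071}{1568737185}$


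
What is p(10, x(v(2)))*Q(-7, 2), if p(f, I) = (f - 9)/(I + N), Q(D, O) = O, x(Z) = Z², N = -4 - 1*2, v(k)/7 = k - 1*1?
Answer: 2/43 ≈ 0.046512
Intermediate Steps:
v(k) = -7 + 7*k (v(k) = 7*(k - 1*1) = 7*(k - 1) = 7*(-1 + k) = -7 + 7*k)
N = -6 (N = -4 - 2 = -6)
p(f, I) = (-9 + f)/(-6 + I) (p(f, I) = (f - 9)/(I - 6) = (-9 + f)/(-6 + I))
p(10, x(v(2)))*Q(-7, 2) = ((-9 + 10)/(-6 + (-7 + 7*2)²))*2 = (1/(-6 + (-7 + 14)²))*2 = (1/(-6 + 7²))*2 = (1/(-6 + 49))*2 = (1/43)*2 = 2/43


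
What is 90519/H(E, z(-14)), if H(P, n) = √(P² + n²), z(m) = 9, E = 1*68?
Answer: 90519*√4705/4705 ≈ 1319.7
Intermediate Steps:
E = 68
90519/H(E, z(-14)) = 90519/(√(68² + 9²)) = 90519/(√(4624 + 81)) = 90519/(√4705) = 90519*(√4705/4705) = 90519*√4705/4705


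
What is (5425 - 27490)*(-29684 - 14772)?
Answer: 980921640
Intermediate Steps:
(5425 - 27490)*(-29684 - 14772) = -22065*(-44456) = 980921640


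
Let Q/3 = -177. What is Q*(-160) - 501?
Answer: 84459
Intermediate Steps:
Q = -531 (Q = 3*(-177) = -531)
Q*(-160) - 501 = -531*(-160) - 501 = 84960 - 501 = 84459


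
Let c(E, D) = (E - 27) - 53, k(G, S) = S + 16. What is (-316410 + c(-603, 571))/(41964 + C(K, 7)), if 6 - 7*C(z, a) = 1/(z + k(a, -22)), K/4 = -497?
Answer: -4425984094/585745477 ≈ -7.5562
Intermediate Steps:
K = -1988 (K = 4*(-497) = -1988)
k(G, S) = 16 + S
c(E, D) = -80 + E (c(E, D) = (-27 + E) - 53 = -80 + E)
C(z, a) = 6/7 - 1/(7*(-6 + z)) (C(z, a) = 6/7 - 1/(7*(z + (16 - 22))) = 6/7 - 1/(7*(z - 6)) = 6/7 - 1/(7*(-6 + z)))
(-316410 + c(-603, 571))/(41964 + C(K, 7)) = (-316410 + (-80 - 603))/(41964 + (-37 + 6*(-1988))/(7*(-6 - 1988))) = (-316410 - 683)/(41964 + (⅐)*(-37 - 11928)/(-1994)) = -317093/(41964 + (⅐)*(-1/1994)*(-11965)) = -317093/(41964 + 11965/13958) = -317093/585745477/13958 = -317093*13958/585745477 = -4425984094/585745477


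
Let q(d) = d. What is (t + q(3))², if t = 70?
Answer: 5329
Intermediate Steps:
(t + q(3))² = (70 + 3)² = 73² = 5329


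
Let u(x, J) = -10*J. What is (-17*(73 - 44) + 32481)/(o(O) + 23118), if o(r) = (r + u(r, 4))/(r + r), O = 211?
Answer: 13498936/9755967 ≈ 1.3837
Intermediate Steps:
o(r) = (-40 + r)/(2*r) (o(r) = (r - 10*4)/(r + r) = (r - 40)/((2*r)) = (-40 + r)*(1/(2*r)) = (-40 + r)/(2*r))
(-17*(73 - 44) + 32481)/(o(O) + 23118) = (-17*(73 - 44) + 32481)/((½)*(-40 + 211)/211 + 23118) = (-17*29 + 32481)/((½)*(1/211)*171 + 23118) = (-493 + 32481)/(171/422 + 23118) = 31988/(9755967/422) = 31988*(422/9755967) = 13498936/9755967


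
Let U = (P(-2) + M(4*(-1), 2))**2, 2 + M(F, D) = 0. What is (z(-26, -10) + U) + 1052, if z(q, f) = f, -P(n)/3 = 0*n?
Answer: 1046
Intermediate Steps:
M(F, D) = -2 (M(F, D) = -2 + 0 = -2)
P(n) = 0 (P(n) = -0*n = -3*0 = 0)
U = 4 (U = (0 - 2)**2 = (-2)**2 = 4)
(z(-26, -10) + U) + 1052 = (-10 + 4) + 1052 = -6 + 1052 = 1046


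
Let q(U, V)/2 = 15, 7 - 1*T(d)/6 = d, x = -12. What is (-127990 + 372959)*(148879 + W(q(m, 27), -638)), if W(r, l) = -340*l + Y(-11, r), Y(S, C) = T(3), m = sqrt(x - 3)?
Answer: 89615294487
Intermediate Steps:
T(d) = 42 - 6*d
m = I*sqrt(15) (m = sqrt(-12 - 3) = sqrt(-15) = I*sqrt(15) ≈ 3.873*I)
q(U, V) = 30 (q(U, V) = 2*15 = 30)
Y(S, C) = 24 (Y(S, C) = 42 - 6*3 = 42 - 18 = 24)
W(r, l) = 24 - 340*l (W(r, l) = -340*l + 24 = 24 - 340*l)
(-127990 + 372959)*(148879 + W(q(m, 27), -638)) = (-127990 + 372959)*(148879 + (24 - 340*(-638))) = 244969*(148879 + (24 + 216920)) = 244969*(148879 + 216944) = 244969*365823 = 89615294487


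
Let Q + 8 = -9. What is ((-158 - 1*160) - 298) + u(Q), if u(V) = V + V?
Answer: -650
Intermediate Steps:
Q = -17 (Q = -8 - 9 = -17)
u(V) = 2*V
((-158 - 1*160) - 298) + u(Q) = ((-158 - 1*160) - 298) + 2*(-17) = ((-158 - 160) - 298) - 34 = (-318 - 298) - 34 = -616 - 34 = -650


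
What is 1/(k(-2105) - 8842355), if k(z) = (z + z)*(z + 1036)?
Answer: -1/4341865 ≈ -2.3032e-7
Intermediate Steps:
k(z) = 2*z*(1036 + z) (k(z) = (2*z)*(1036 + z) = 2*z*(1036 + z))
1/(k(-2105) - 8842355) = 1/(2*(-2105)*(1036 - 2105) - 8842355) = 1/(2*(-2105)*(-1069) - 8842355) = 1/(4500490 - 8842355) = 1/(-4341865) = -1/4341865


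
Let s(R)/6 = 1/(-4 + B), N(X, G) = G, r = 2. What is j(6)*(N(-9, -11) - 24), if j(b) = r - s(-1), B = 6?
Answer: 35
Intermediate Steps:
s(R) = 3 (s(R) = 6/(-4 + 6) = 6/2 = 6*(½) = 3)
j(b) = -1 (j(b) = 2 - 1*3 = 2 - 3 = -1)
j(6)*(N(-9, -11) - 24) = -(-11 - 24) = -1*(-35) = 35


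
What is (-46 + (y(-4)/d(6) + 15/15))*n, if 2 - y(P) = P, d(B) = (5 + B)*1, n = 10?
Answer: -4890/11 ≈ -444.55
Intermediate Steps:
d(B) = 5 + B
y(P) = 2 - P
(-46 + (y(-4)/d(6) + 15/15))*n = (-46 + ((2 - 1*(-4))/(5 + 6) + 15/15))*10 = (-46 + ((2 + 4)/11 + 15*(1/15)))*10 = (-46 + (6*(1/11) + 1))*10 = (-46 + (6/11 + 1))*10 = (-46 + 17/11)*10 = -489/11*10 = -4890/11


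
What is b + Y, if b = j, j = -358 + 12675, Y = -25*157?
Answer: 8392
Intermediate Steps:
Y = -3925
j = 12317
b = 12317
b + Y = 12317 - 3925 = 8392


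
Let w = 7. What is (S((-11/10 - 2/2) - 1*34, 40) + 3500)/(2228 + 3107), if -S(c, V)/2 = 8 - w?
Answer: 318/485 ≈ 0.65567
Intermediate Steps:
S(c, V) = -2 (S(c, V) = -2*(8 - 1*7) = -2*(8 - 7) = -2*1 = -2)
(S((-11/10 - 2/2) - 1*34, 40) + 3500)/(2228 + 3107) = (-2 + 3500)/(2228 + 3107) = 3498/5335 = 3498*(1/5335) = 318/485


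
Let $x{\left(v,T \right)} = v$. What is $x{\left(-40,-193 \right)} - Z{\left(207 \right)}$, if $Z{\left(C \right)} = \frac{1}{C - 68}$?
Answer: $- \frac{5561}{139} \approx -40.007$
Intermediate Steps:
$Z{\left(C \right)} = \frac{1}{-68 + C}$
$x{\left(-40,-193 \right)} - Z{\left(207 \right)} = -40 - \frac{1}{-68 + 207} = -40 - \frac{1}{139} = - \frac{5561}{139}$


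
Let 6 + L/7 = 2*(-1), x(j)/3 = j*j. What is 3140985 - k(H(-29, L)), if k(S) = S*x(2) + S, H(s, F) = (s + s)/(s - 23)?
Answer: 6281941/2 ≈ 3.1410e+6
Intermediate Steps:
x(j) = 3*j² (x(j) = 3*(j*j) = 3*j²)
L = -56 (L = -42 + 7*(2*(-1)) = -42 + 7*(-2) = -42 - 14 = -56)
H(s, F) = 2*s/(-23 + s) (H(s, F) = (2*s)/(-23 + s) = 2*s/(-23 + s))
k(S) = 13*S (k(S) = S*(3*2²) + S = S*(3*4) + S = S*12 + S = 12*S + S = 13*S)
3140985 - k(H(-29, L)) = 3140985 - 13*2*(-29)/(-23 - 29) = 3140985 - 13*2*(-29)/(-52) = 3140985 - 13*2*(-29)*(-1/52) = 3140985 - 13*29/26 = 3140985 - 1*29/2 = 3140985 - 29/2 = 6281941/2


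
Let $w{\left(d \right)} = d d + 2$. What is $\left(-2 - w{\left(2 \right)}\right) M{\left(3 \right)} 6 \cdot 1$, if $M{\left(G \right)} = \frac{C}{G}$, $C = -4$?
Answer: $64$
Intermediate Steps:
$w{\left(d \right)} = 2 + d^{2}$ ($w{\left(d \right)} = d^{2} + 2 = 2 + d^{2}$)
$M{\left(G \right)} = - \frac{4}{G}$
$\left(-2 - w{\left(2 \right)}\right) M{\left(3 \right)} 6 \cdot 1 = \left(-2 - \left(2 + 2^{2}\right)\right) - \frac{4}{3} \cdot 6 \cdot 1 = \left(-2 - \left(2 + 4\right)\right) \left(-4\right) \frac{1}{3} \cdot 6 \cdot 1 = \left(-2 - 6\right) \left(\left(- \frac{4}{3}\right) 6\right) 1 = \left(-2 - 6\right) \left(-8\right) 1 = \left(-8\right) \left(-8\right) 1 = 64 \cdot 1 = 64$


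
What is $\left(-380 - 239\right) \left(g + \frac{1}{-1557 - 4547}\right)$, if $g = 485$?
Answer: $- \frac{1832511741}{6104} \approx -3.0022 \cdot 10^{5}$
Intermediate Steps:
$\left(-380 - 239\right) \left(g + \frac{1}{-1557 - 4547}\right) = \left(-380 - 239\right) \left(485 + \frac{1}{-1557 - 4547}\right) = - 619 \left(485 + \frac{1}{-6104}\right) = - 619 \left(485 - \frac{1}{6104}\right) = \left(-619\right) \frac{2960439}{6104} = - \frac{1832511741}{6104}$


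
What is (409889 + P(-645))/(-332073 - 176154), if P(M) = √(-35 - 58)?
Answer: -409889/508227 - I*√93/508227 ≈ -0.80651 - 1.8975e-5*I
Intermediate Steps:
P(M) = I*√93 (P(M) = √(-93) = I*√93)
(409889 + P(-645))/(-332073 - 176154) = (409889 + I*√93)/(-332073 - 176154) = (409889 + I*√93)/(-508227) = (409889 + I*√93)*(-1/508227) = -409889/508227 - I*√93/508227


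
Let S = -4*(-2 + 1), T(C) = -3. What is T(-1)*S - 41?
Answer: -53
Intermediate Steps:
S = 4 (S = -4*(-1) = 4)
T(-1)*S - 41 = -3*4 - 41 = -12 - 41 = -53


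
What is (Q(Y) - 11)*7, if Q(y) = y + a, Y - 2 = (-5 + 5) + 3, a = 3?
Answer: -21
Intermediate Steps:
Y = 5 (Y = 2 + ((-5 + 5) + 3) = 2 + (0 + 3) = 2 + 3 = 5)
Q(y) = 3 + y (Q(y) = y + 3 = 3 + y)
(Q(Y) - 11)*7 = ((3 + 5) - 11)*7 = (8 - 11)*7 = -3*7 = -21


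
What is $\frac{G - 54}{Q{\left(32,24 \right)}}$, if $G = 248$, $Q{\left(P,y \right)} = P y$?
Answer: $\frac{97}{384} \approx 0.2526$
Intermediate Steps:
$\frac{G - 54}{Q{\left(32,24 \right)}} = \frac{248 - 54}{32 \cdot 24} = \frac{248 - 54}{768} = 194 \cdot \frac{1}{768} = \frac{97}{384}$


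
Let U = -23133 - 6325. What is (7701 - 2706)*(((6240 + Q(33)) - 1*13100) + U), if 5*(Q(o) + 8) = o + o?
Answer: -181382436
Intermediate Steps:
Q(o) = -8 + 2*o/5 (Q(o) = -8 + (o + o)/5 = -8 + (2*o)/5 = -8 + 2*o/5)
U = -29458
(7701 - 2706)*(((6240 + Q(33)) - 1*13100) + U) = (7701 - 2706)*(((6240 + (-8 + (2/5)*33)) - 1*13100) - 29458) = 4995*(((6240 + (-8 + 66/5)) - 13100) - 29458) = 4995*(((6240 + 26/5) - 13100) - 29458) = 4995*((31226/5 - 13100) - 29458) = 4995*(-34274/5 - 29458) = 4995*(-181564/5) = -181382436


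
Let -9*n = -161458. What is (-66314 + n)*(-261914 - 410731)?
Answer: 97616036120/3 ≈ 3.2539e+10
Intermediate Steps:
n = 161458/9 (n = -1/9*(-161458) = 161458/9 ≈ 17940.)
(-66314 + n)*(-261914 - 410731) = (-66314 + 161458/9)*(-261914 - 410731) = -435368/9*(-672645) = 97616036120/3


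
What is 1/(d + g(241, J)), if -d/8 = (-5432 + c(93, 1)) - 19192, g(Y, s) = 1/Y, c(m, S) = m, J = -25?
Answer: 241/47295769 ≈ 5.0956e-6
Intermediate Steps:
d = 196248 (d = -8*((-5432 + 93) - 19192) = -8*(-5339 - 19192) = -8*(-24531) = 196248)
1/(d + g(241, J)) = 1/(196248 + 1/241) = 1/(47295769/241) = 241/47295769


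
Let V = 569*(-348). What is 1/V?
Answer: -1/198012 ≈ -5.0502e-6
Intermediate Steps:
V = -198012
1/V = 1/(-198012) = -1/198012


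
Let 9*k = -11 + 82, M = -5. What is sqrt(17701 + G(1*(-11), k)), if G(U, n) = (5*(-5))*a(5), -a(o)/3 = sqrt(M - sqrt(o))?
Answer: sqrt(17701 + 75*I*sqrt(5 + sqrt(5))) ≈ 133.05 + 0.7582*I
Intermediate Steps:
a(o) = -3*sqrt(-5 - sqrt(o))
k = 71/9 (k = (-11 + 82)/9 = (1/9)*71 = 71/9 ≈ 7.8889)
G(U, n) = 75*sqrt(-5 - sqrt(5)) (G(U, n) = (5*(-5))*(-3*sqrt(-5 - sqrt(5))) = -(-75)*sqrt(-5 - sqrt(5)) = 75*sqrt(-5 - sqrt(5)))
sqrt(17701 + G(1*(-11), k)) = sqrt(17701 + 75*sqrt(-5 - sqrt(5)))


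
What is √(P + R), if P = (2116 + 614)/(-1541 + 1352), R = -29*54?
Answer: 4*I*√889/3 ≈ 39.755*I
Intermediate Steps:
R = -1566
P = -130/9 (P = 2730/(-189) = 2730*(-1/189) = -130/9 ≈ -14.444)
√(P + R) = √(-130/9 - 1566) = √(-14224/9) = 4*I*√889/3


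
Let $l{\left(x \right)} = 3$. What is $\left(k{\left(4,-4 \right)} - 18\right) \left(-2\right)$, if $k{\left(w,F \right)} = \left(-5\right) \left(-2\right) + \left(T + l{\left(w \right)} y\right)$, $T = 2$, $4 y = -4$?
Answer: $18$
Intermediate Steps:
$y = -1$ ($y = \frac{1}{4} \left(-4\right) = -1$)
$k{\left(w,F \right)} = 9$ ($k{\left(w,F \right)} = \left(-5\right) \left(-2\right) + \left(2 + 3 \left(-1\right)\right) = 10 + \left(2 - 3\right) = 10 - 1 = 9$)
$\left(k{\left(4,-4 \right)} - 18\right) \left(-2\right) = \left(9 - 18\right) \left(-2\right) = \left(-9\right) \left(-2\right) = 18$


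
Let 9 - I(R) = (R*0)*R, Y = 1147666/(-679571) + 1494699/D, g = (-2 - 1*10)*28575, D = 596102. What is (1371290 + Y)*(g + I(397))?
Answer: -1885904501250173697207/4010828042 ≈ -4.7020e+11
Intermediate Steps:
g = -342900 (g = (-2 - 10)*28575 = -12*28575 = -342900)
Y = 3283446497/4010828042 (Y = 1147666/(-679571) + 1494699/596102 = 1147666*(-1/679571) + 1494699*(1/596102) = -1147666/679571 + 14799/5902 = 3283446497/4010828042 ≈ 0.81865)
I(R) = 9 (I(R) = 9 - R*0*R = 9 - 0*R = 9 - 1*0 = 9 + 0 = 9)
(1371290 + Y)*(g + I(397)) = (1371290 + 3283446497/4010828042)*(-342900 + 9) = (5500011669160677/4010828042)*(-342891) = -1885904501250173697207/4010828042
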